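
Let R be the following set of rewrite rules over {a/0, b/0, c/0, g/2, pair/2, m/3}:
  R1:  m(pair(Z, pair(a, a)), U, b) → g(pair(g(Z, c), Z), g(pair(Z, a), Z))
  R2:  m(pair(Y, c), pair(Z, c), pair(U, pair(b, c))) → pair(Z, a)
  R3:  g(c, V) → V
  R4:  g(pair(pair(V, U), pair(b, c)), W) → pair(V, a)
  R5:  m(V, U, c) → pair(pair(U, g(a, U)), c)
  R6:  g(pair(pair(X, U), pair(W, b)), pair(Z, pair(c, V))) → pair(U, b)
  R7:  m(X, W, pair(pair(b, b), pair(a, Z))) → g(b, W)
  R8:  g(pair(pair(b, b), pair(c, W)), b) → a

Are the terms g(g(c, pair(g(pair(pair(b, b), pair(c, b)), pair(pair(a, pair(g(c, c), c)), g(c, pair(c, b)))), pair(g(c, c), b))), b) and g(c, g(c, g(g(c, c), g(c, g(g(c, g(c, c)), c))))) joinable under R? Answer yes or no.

Reduce t₁ = g(g(c, pair(g(pair(pair(b, b), pair(c, b)), pair(pair(a, pair(g(c, c), c)), g(c, pair(c, b)))), pair(g(c, c), b))), b):
1. g(g(c, pair(g(pair(pair(b, b), pair(c, b)), pair(pair(a, pair(g(c, c), c)), g(c, pair(c, b)))), pair(g(c, c), b))), b)  →  g(pair(g(pair(pair(b, b), pair(c, b)), pair(pair(a, pair(g(c, c), c)), g(c, pair(c, b)))), pair(g(c, c), b)), b)   [R3 at 1]
2. g(pair(g(pair(pair(b, b), pair(c, b)), pair(pair(a, pair(g(c, c), c)), g(c, pair(c, b)))), pair(g(c, c), b)), b)  →  g(pair(g(pair(pair(b, b), pair(c, b)), pair(pair(a, pair(c, c)), g(c, pair(c, b)))), pair(g(c, c), b)), b)   [R3 at 1.1.2.1.2.1]
3. g(pair(g(pair(pair(b, b), pair(c, b)), pair(pair(a, pair(c, c)), g(c, pair(c, b)))), pair(g(c, c), b)), b)  →  g(pair(g(pair(pair(b, b), pair(c, b)), pair(pair(a, pair(c, c)), pair(c, b))), pair(g(c, c), b)), b)   [R3 at 1.1.2.2]
4. g(pair(g(pair(pair(b, b), pair(c, b)), pair(pair(a, pair(c, c)), pair(c, b))), pair(g(c, c), b)), b)  →  g(pair(pair(b, b), pair(g(c, c), b)), b)   [R6 at 1.1]
5. g(pair(pair(b, b), pair(g(c, c), b)), b)  →  g(pair(pair(b, b), pair(c, b)), b)   [R3 at 1.2.1]
6. g(pair(pair(b, b), pair(c, b)), b)  →  a   [R8 at ε]

Reduce t₂ = g(c, g(c, g(g(c, c), g(c, g(g(c, g(c, c)), c))))):
1. g(c, g(c, g(g(c, c), g(c, g(g(c, g(c, c)), c)))))  →  g(c, g(g(c, c), g(c, g(g(c, g(c, c)), c))))   [R3 at ε]
2. g(c, g(g(c, c), g(c, g(g(c, g(c, c)), c))))  →  g(g(c, c), g(c, g(g(c, g(c, c)), c)))   [R3 at ε]
3. g(g(c, c), g(c, g(g(c, g(c, c)), c)))  →  g(c, g(c, g(g(c, g(c, c)), c)))   [R3 at 1]
4. g(c, g(c, g(g(c, g(c, c)), c)))  →  g(c, g(g(c, g(c, c)), c))   [R3 at ε]
5. g(c, g(g(c, g(c, c)), c))  →  g(g(c, g(c, c)), c)   [R3 at ε]
6. g(g(c, g(c, c)), c)  →  g(g(c, c), c)   [R3 at 1]
7. g(g(c, c), c)  →  g(c, c)   [R3 at 1]
8. g(c, c)  →  c   [R3 at ε]

no — NF(t₁) = a, NF(t₂) = c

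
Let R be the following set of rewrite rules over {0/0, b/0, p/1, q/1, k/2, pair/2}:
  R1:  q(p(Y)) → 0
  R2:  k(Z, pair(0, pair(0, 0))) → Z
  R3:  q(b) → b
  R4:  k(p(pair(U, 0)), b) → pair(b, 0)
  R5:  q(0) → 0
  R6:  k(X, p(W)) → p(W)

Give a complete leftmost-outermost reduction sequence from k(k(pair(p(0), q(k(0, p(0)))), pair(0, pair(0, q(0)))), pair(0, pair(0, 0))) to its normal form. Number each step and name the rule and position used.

pair(p(0), 0)

1. k(k(pair(p(0), q(k(0, p(0)))), pair(0, pair(0, q(0)))), pair(0, pair(0, 0)))  →  k(pair(p(0), q(k(0, p(0)))), pair(0, pair(0, q(0))))   [R2 at ε]
2. k(pair(p(0), q(k(0, p(0)))), pair(0, pair(0, q(0))))  →  k(pair(p(0), q(p(0))), pair(0, pair(0, q(0))))   [R6 at 1.2.1]
3. k(pair(p(0), q(p(0))), pair(0, pair(0, q(0))))  →  k(pair(p(0), 0), pair(0, pair(0, q(0))))   [R1 at 1.2]
4. k(pair(p(0), 0), pair(0, pair(0, q(0))))  →  k(pair(p(0), 0), pair(0, pair(0, 0)))   [R5 at 2.2.2]
5. k(pair(p(0), 0), pair(0, pair(0, 0)))  →  pair(p(0), 0)   [R2 at ε]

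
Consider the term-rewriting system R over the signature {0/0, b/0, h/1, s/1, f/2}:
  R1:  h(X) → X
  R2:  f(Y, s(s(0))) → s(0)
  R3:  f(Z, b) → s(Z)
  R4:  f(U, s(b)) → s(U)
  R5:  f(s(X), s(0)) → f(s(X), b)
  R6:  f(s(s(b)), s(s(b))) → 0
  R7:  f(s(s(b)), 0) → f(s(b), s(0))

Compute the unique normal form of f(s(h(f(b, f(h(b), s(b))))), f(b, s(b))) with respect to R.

1. f(s(h(f(b, f(h(b), s(b))))), f(b, s(b)))  →  f(s(f(b, f(h(b), s(b)))), f(b, s(b)))   [R1 at 1.1]
2. f(s(f(b, f(h(b), s(b)))), f(b, s(b)))  →  f(s(f(b, s(h(b)))), f(b, s(b)))   [R4 at 1.1.2]
3. f(s(f(b, s(h(b)))), f(b, s(b)))  →  f(s(f(b, s(b))), f(b, s(b)))   [R1 at 1.1.2.1]
4. f(s(f(b, s(b))), f(b, s(b)))  →  f(s(s(b)), f(b, s(b)))   [R4 at 1.1]
5. f(s(s(b)), f(b, s(b)))  →  f(s(s(b)), s(b))   [R4 at 2]
6. f(s(s(b)), s(b))  →  s(s(s(b)))   [R4 at ε]

s(s(s(b)))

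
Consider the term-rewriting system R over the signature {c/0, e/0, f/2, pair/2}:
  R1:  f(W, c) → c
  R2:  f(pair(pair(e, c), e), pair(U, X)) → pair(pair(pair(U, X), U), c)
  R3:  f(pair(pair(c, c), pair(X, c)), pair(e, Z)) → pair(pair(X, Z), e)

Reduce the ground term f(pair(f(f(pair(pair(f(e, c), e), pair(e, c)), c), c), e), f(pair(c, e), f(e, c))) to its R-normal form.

1. f(pair(f(f(pair(pair(f(e, c), e), pair(e, c)), c), c), e), f(pair(c, e), f(e, c)))  →  f(pair(c, e), f(pair(c, e), f(e, c)))   [R1 at 1.1]
2. f(pair(c, e), f(pair(c, e), f(e, c)))  →  f(pair(c, e), f(pair(c, e), c))   [R1 at 2.2]
3. f(pair(c, e), f(pair(c, e), c))  →  f(pair(c, e), c)   [R1 at 2]
4. f(pair(c, e), c)  →  c   [R1 at ε]

c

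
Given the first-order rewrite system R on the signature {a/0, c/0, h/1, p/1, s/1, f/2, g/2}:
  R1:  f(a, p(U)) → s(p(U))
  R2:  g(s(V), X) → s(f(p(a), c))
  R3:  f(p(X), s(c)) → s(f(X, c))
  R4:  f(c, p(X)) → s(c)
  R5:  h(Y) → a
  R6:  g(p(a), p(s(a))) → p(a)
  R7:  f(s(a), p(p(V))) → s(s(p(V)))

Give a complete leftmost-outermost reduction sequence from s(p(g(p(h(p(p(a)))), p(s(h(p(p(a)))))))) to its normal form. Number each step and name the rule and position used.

1. s(p(g(p(h(p(p(a)))), p(s(h(p(p(a))))))))  →  s(p(g(p(a), p(s(h(p(p(a))))))))   [R5 at 1.1.1.1]
2. s(p(g(p(a), p(s(h(p(p(a))))))))  →  s(p(g(p(a), p(s(a)))))   [R5 at 1.1.2.1.1]
3. s(p(g(p(a), p(s(a)))))  →  s(p(p(a)))   [R6 at 1.1]

s(p(p(a)))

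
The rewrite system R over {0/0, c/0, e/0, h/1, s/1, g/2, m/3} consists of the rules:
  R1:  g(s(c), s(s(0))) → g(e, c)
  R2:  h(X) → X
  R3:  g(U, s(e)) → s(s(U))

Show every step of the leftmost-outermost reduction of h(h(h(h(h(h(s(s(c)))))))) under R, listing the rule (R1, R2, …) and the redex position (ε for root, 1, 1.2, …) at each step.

s(s(c))

1. h(h(h(h(h(h(s(s(c))))))))  →  h(h(h(h(h(s(s(c)))))))   [R2 at ε]
2. h(h(h(h(h(s(s(c)))))))  →  h(h(h(h(s(s(c))))))   [R2 at ε]
3. h(h(h(h(s(s(c))))))  →  h(h(h(s(s(c)))))   [R2 at ε]
4. h(h(h(s(s(c)))))  →  h(h(s(s(c))))   [R2 at ε]
5. h(h(s(s(c))))  →  h(s(s(c)))   [R2 at ε]
6. h(s(s(c)))  →  s(s(c))   [R2 at ε]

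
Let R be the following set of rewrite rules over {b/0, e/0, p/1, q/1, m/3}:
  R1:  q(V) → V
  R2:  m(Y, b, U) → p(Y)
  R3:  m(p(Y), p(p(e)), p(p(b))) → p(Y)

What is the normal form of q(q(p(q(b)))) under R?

p(b)

1. q(q(p(q(b))))  →  q(p(q(b)))   [R1 at ε]
2. q(p(q(b)))  →  p(q(b))   [R1 at ε]
3. p(q(b))  →  p(b)   [R1 at 1]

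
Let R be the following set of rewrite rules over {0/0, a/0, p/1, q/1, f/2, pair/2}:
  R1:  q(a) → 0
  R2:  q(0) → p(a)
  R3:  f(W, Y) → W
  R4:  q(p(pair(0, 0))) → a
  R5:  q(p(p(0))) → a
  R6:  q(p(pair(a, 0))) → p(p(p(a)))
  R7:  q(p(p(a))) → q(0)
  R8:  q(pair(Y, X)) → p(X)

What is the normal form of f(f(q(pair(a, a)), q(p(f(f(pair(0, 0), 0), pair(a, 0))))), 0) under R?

p(a)

1. f(f(q(pair(a, a)), q(p(f(f(pair(0, 0), 0), pair(a, 0))))), 0)  →  f(q(pair(a, a)), q(p(f(f(pair(0, 0), 0), pair(a, 0)))))   [R3 at ε]
2. f(q(pair(a, a)), q(p(f(f(pair(0, 0), 0), pair(a, 0)))))  →  q(pair(a, a))   [R3 at ε]
3. q(pair(a, a))  →  p(a)   [R8 at ε]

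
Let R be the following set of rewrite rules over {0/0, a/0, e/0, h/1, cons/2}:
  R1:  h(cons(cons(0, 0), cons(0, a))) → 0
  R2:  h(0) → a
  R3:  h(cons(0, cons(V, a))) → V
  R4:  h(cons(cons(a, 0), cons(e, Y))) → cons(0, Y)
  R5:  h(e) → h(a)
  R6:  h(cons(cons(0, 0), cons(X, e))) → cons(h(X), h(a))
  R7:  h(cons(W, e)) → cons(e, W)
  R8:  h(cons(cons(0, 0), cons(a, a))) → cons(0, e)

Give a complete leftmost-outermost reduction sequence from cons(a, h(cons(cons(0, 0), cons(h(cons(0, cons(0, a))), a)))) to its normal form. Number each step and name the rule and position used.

cons(a, 0)

1. cons(a, h(cons(cons(0, 0), cons(h(cons(0, cons(0, a))), a))))  →  cons(a, h(cons(cons(0, 0), cons(0, a))))   [R3 at 2.1.2.1]
2. cons(a, h(cons(cons(0, 0), cons(0, a))))  →  cons(a, 0)   [R1 at 2]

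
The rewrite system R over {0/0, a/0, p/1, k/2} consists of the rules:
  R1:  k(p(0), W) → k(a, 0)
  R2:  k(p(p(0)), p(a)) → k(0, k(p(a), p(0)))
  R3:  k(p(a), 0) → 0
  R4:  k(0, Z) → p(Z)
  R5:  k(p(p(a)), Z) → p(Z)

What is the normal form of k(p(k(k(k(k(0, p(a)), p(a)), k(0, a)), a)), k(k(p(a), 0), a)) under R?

1. k(p(k(k(k(k(0, p(a)), p(a)), k(0, a)), a)), k(k(p(a), 0), a))  →  k(p(k(k(k(p(p(a)), p(a)), k(0, a)), a)), k(k(p(a), 0), a))   [R4 at 1.1.1.1.1]
2. k(p(k(k(k(p(p(a)), p(a)), k(0, a)), a)), k(k(p(a), 0), a))  →  k(p(k(k(p(p(a)), k(0, a)), a)), k(k(p(a), 0), a))   [R5 at 1.1.1.1]
3. k(p(k(k(p(p(a)), k(0, a)), a)), k(k(p(a), 0), a))  →  k(p(k(p(k(0, a)), a)), k(k(p(a), 0), a))   [R5 at 1.1.1]
4. k(p(k(p(k(0, a)), a)), k(k(p(a), 0), a))  →  k(p(k(p(p(a)), a)), k(k(p(a), 0), a))   [R4 at 1.1.1.1]
5. k(p(k(p(p(a)), a)), k(k(p(a), 0), a))  →  k(p(p(a)), k(k(p(a), 0), a))   [R5 at 1.1]
6. k(p(p(a)), k(k(p(a), 0), a))  →  p(k(k(p(a), 0), a))   [R5 at ε]
7. p(k(k(p(a), 0), a))  →  p(k(0, a))   [R3 at 1.1]
8. p(k(0, a))  →  p(p(a))   [R4 at 1]

p(p(a))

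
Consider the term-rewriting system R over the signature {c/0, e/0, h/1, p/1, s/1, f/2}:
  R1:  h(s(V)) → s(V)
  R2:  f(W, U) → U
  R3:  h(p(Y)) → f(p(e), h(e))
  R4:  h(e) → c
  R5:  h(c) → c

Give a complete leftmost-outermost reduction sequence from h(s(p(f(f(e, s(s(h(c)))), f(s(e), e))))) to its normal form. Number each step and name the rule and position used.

s(p(e))

1. h(s(p(f(f(e, s(s(h(c)))), f(s(e), e)))))  →  s(p(f(f(e, s(s(h(c)))), f(s(e), e))))   [R1 at ε]
2. s(p(f(f(e, s(s(h(c)))), f(s(e), e))))  →  s(p(f(s(e), e)))   [R2 at 1.1]
3. s(p(f(s(e), e)))  →  s(p(e))   [R2 at 1.1]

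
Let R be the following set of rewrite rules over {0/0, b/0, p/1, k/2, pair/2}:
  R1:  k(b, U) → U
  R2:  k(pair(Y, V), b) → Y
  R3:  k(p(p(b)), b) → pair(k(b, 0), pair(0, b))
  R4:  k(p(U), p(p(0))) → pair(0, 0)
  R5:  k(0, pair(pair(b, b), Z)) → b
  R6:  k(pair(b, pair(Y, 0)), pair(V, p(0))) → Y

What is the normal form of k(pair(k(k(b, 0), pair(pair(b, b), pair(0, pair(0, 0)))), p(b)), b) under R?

b

1. k(pair(k(k(b, 0), pair(pair(b, b), pair(0, pair(0, 0)))), p(b)), b)  →  k(k(b, 0), pair(pair(b, b), pair(0, pair(0, 0))))   [R2 at ε]
2. k(k(b, 0), pair(pair(b, b), pair(0, pair(0, 0))))  →  k(0, pair(pair(b, b), pair(0, pair(0, 0))))   [R1 at 1]
3. k(0, pair(pair(b, b), pair(0, pair(0, 0))))  →  b   [R5 at ε]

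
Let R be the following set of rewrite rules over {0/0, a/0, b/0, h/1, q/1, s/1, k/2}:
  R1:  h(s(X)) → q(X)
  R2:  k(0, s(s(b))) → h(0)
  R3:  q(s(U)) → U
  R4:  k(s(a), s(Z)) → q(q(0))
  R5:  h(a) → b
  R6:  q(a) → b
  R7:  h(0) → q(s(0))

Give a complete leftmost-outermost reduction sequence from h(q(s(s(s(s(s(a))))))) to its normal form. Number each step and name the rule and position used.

1. h(q(s(s(s(s(s(a)))))))  →  h(s(s(s(s(a)))))   [R3 at 1]
2. h(s(s(s(s(a)))))  →  q(s(s(s(a))))   [R1 at ε]
3. q(s(s(s(a))))  →  s(s(a))   [R3 at ε]

s(s(a))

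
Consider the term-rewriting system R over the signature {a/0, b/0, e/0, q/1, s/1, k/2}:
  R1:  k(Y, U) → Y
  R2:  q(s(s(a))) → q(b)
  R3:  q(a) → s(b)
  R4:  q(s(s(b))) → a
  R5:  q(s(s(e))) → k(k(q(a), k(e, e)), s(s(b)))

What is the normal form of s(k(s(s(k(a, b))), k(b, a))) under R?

s(s(s(a)))

1. s(k(s(s(k(a, b))), k(b, a)))  →  s(s(s(k(a, b))))   [R1 at 1]
2. s(s(s(k(a, b))))  →  s(s(s(a)))   [R1 at 1.1.1]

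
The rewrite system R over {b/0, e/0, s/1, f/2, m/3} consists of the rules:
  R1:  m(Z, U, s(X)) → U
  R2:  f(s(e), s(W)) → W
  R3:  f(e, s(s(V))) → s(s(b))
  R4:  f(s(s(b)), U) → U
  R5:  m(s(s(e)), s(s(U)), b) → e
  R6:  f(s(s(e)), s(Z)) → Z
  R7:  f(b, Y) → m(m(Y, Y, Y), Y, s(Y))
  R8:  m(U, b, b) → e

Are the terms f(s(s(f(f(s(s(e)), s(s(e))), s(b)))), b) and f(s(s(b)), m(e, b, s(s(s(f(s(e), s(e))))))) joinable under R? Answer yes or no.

Reduce t₁ = f(s(s(f(f(s(s(e)), s(s(e))), s(b)))), b):
1. f(s(s(f(f(s(s(e)), s(s(e))), s(b)))), b)  →  f(s(s(f(s(e), s(b)))), b)   [R6 at 1.1.1.1]
2. f(s(s(f(s(e), s(b)))), b)  →  f(s(s(b)), b)   [R2 at 1.1.1]
3. f(s(s(b)), b)  →  b   [R4 at ε]

Reduce t₂ = f(s(s(b)), m(e, b, s(s(s(f(s(e), s(e))))))):
1. f(s(s(b)), m(e, b, s(s(s(f(s(e), s(e)))))))  →  m(e, b, s(s(s(f(s(e), s(e))))))   [R4 at ε]
2. m(e, b, s(s(s(f(s(e), s(e))))))  →  b   [R1 at ε]

yes — NF(t₁) = b, NF(t₂) = b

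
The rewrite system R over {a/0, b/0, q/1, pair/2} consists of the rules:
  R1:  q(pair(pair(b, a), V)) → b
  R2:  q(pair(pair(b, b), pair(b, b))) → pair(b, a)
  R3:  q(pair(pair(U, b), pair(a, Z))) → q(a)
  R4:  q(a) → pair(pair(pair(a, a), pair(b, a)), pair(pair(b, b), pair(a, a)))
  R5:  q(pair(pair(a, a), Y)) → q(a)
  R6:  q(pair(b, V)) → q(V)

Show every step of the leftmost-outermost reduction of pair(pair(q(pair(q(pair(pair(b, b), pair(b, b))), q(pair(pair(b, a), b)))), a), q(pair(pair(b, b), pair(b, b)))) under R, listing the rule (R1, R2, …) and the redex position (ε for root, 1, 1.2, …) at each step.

pair(pair(b, a), pair(b, a))

1. pair(pair(q(pair(q(pair(pair(b, b), pair(b, b))), q(pair(pair(b, a), b)))), a), q(pair(pair(b, b), pair(b, b))))  →  pair(pair(q(pair(pair(b, a), q(pair(pair(b, a), b)))), a), q(pair(pair(b, b), pair(b, b))))   [R2 at 1.1.1.1]
2. pair(pair(q(pair(pair(b, a), q(pair(pair(b, a), b)))), a), q(pair(pair(b, b), pair(b, b))))  →  pair(pair(b, a), q(pair(pair(b, b), pair(b, b))))   [R1 at 1.1]
3. pair(pair(b, a), q(pair(pair(b, b), pair(b, b))))  →  pair(pair(b, a), pair(b, a))   [R2 at 2]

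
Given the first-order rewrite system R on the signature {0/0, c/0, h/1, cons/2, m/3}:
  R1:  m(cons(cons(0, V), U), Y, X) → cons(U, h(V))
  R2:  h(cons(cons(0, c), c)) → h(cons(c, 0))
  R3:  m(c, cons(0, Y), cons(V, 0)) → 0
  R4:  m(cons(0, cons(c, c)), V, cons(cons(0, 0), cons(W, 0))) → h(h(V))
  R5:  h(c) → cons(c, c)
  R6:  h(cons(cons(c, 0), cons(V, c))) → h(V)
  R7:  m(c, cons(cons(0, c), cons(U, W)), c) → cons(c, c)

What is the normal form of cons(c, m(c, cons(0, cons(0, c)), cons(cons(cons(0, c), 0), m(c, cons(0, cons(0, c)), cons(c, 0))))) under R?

1. cons(c, m(c, cons(0, cons(0, c)), cons(cons(cons(0, c), 0), m(c, cons(0, cons(0, c)), cons(c, 0)))))  →  cons(c, m(c, cons(0, cons(0, c)), cons(cons(cons(0, c), 0), 0)))   [R3 at 2.3.2]
2. cons(c, m(c, cons(0, cons(0, c)), cons(cons(cons(0, c), 0), 0)))  →  cons(c, 0)   [R3 at 2]

cons(c, 0)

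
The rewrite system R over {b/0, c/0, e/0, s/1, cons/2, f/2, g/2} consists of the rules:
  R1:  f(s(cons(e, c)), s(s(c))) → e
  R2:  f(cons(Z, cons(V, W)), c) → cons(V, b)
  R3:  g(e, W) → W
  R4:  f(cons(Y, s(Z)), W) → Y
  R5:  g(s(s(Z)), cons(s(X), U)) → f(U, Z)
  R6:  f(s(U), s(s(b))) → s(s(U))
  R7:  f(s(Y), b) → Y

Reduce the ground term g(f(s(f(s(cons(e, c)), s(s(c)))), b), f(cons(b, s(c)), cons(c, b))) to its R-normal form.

1. g(f(s(f(s(cons(e, c)), s(s(c)))), b), f(cons(b, s(c)), cons(c, b)))  →  g(f(s(cons(e, c)), s(s(c))), f(cons(b, s(c)), cons(c, b)))   [R7 at 1]
2. g(f(s(cons(e, c)), s(s(c))), f(cons(b, s(c)), cons(c, b)))  →  g(e, f(cons(b, s(c)), cons(c, b)))   [R1 at 1]
3. g(e, f(cons(b, s(c)), cons(c, b)))  →  f(cons(b, s(c)), cons(c, b))   [R3 at ε]
4. f(cons(b, s(c)), cons(c, b))  →  b   [R4 at ε]

b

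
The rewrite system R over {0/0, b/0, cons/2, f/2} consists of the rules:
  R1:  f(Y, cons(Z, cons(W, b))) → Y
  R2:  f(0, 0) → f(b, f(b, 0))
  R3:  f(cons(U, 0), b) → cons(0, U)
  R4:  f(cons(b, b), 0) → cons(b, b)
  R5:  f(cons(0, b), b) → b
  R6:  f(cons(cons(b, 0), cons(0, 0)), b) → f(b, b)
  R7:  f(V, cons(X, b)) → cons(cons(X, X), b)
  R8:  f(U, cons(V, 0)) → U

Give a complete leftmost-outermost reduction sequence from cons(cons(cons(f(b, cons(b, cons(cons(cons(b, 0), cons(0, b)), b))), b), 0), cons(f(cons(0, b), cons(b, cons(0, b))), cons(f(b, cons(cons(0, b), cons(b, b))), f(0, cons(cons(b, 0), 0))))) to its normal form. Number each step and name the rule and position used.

cons(cons(cons(b, b), 0), cons(cons(0, b), cons(b, 0)))

1. cons(cons(cons(f(b, cons(b, cons(cons(cons(b, 0), cons(0, b)), b))), b), 0), cons(f(cons(0, b), cons(b, cons(0, b))), cons(f(b, cons(cons(0, b), cons(b, b))), f(0, cons(cons(b, 0), 0)))))  →  cons(cons(cons(b, b), 0), cons(f(cons(0, b), cons(b, cons(0, b))), cons(f(b, cons(cons(0, b), cons(b, b))), f(0, cons(cons(b, 0), 0)))))   [R1 at 1.1.1]
2. cons(cons(cons(b, b), 0), cons(f(cons(0, b), cons(b, cons(0, b))), cons(f(b, cons(cons(0, b), cons(b, b))), f(0, cons(cons(b, 0), 0)))))  →  cons(cons(cons(b, b), 0), cons(cons(0, b), cons(f(b, cons(cons(0, b), cons(b, b))), f(0, cons(cons(b, 0), 0)))))   [R1 at 2.1]
3. cons(cons(cons(b, b), 0), cons(cons(0, b), cons(f(b, cons(cons(0, b), cons(b, b))), f(0, cons(cons(b, 0), 0)))))  →  cons(cons(cons(b, b), 0), cons(cons(0, b), cons(b, f(0, cons(cons(b, 0), 0)))))   [R1 at 2.2.1]
4. cons(cons(cons(b, b), 0), cons(cons(0, b), cons(b, f(0, cons(cons(b, 0), 0)))))  →  cons(cons(cons(b, b), 0), cons(cons(0, b), cons(b, 0)))   [R8 at 2.2.2]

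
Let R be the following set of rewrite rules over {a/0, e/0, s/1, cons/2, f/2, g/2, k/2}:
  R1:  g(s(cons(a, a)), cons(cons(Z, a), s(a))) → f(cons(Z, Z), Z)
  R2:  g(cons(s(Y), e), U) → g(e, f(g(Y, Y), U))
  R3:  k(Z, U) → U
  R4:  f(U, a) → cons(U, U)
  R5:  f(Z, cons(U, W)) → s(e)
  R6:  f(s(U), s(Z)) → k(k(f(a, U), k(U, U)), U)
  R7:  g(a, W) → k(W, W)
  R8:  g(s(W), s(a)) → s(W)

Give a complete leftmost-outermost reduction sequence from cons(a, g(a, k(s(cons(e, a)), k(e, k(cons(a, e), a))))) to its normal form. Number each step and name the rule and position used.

1. cons(a, g(a, k(s(cons(e, a)), k(e, k(cons(a, e), a)))))  →  cons(a, k(k(s(cons(e, a)), k(e, k(cons(a, e), a))), k(s(cons(e, a)), k(e, k(cons(a, e), a)))))   [R7 at 2]
2. cons(a, k(k(s(cons(e, a)), k(e, k(cons(a, e), a))), k(s(cons(e, a)), k(e, k(cons(a, e), a)))))  →  cons(a, k(s(cons(e, a)), k(e, k(cons(a, e), a))))   [R3 at 2]
3. cons(a, k(s(cons(e, a)), k(e, k(cons(a, e), a))))  →  cons(a, k(e, k(cons(a, e), a)))   [R3 at 2]
4. cons(a, k(e, k(cons(a, e), a)))  →  cons(a, k(cons(a, e), a))   [R3 at 2]
5. cons(a, k(cons(a, e), a))  →  cons(a, a)   [R3 at 2]

cons(a, a)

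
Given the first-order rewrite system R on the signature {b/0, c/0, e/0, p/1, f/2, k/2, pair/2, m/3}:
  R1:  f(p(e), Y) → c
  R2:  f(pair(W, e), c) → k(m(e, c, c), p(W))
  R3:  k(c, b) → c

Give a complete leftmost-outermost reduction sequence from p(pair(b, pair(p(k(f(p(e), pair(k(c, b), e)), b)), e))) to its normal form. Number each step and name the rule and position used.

p(pair(b, pair(p(c), e)))

1. p(pair(b, pair(p(k(f(p(e), pair(k(c, b), e)), b)), e)))  →  p(pair(b, pair(p(k(c, b)), e)))   [R1 at 1.2.1.1.1]
2. p(pair(b, pair(p(k(c, b)), e)))  →  p(pair(b, pair(p(c), e)))   [R3 at 1.2.1.1]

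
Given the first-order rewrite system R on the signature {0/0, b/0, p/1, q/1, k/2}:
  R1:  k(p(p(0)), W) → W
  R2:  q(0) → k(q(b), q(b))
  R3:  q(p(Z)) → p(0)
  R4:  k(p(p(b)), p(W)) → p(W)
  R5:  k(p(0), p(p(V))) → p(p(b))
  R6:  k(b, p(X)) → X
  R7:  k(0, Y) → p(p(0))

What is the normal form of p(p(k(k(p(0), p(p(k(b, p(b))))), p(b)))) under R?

p(p(p(b)))

1. p(p(k(k(p(0), p(p(k(b, p(b))))), p(b))))  →  p(p(k(p(p(b)), p(b))))   [R5 at 1.1.1]
2. p(p(k(p(p(b)), p(b))))  →  p(p(p(b)))   [R4 at 1.1]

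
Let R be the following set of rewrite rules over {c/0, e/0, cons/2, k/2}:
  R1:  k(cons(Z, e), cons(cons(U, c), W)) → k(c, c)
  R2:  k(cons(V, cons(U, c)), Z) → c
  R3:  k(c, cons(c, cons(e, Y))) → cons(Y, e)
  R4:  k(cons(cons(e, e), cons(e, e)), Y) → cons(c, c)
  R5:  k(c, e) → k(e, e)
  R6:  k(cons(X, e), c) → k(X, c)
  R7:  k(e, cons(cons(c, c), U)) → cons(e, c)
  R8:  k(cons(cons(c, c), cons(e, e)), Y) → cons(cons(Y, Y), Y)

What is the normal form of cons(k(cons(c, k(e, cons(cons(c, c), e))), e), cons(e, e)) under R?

1. cons(k(cons(c, k(e, cons(cons(c, c), e))), e), cons(e, e))  →  cons(k(cons(c, cons(e, c)), e), cons(e, e))   [R7 at 1.1.2]
2. cons(k(cons(c, cons(e, c)), e), cons(e, e))  →  cons(c, cons(e, e))   [R2 at 1]

cons(c, cons(e, e))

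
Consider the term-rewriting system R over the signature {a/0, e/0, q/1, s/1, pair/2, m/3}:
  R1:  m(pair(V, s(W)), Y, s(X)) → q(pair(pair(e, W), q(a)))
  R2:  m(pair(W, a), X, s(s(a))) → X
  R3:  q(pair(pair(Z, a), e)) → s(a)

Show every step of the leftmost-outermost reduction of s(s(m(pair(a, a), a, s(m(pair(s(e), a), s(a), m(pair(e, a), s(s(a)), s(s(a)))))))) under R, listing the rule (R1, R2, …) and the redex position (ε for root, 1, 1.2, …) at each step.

1. s(s(m(pair(a, a), a, s(m(pair(s(e), a), s(a), m(pair(e, a), s(s(a)), s(s(a))))))))  →  s(s(m(pair(a, a), a, s(m(pair(s(e), a), s(a), s(s(a)))))))   [R2 at 1.1.3.1.3]
2. s(s(m(pair(a, a), a, s(m(pair(s(e), a), s(a), s(s(a)))))))  →  s(s(m(pair(a, a), a, s(s(a)))))   [R2 at 1.1.3.1]
3. s(s(m(pair(a, a), a, s(s(a)))))  →  s(s(a))   [R2 at 1.1]

s(s(a))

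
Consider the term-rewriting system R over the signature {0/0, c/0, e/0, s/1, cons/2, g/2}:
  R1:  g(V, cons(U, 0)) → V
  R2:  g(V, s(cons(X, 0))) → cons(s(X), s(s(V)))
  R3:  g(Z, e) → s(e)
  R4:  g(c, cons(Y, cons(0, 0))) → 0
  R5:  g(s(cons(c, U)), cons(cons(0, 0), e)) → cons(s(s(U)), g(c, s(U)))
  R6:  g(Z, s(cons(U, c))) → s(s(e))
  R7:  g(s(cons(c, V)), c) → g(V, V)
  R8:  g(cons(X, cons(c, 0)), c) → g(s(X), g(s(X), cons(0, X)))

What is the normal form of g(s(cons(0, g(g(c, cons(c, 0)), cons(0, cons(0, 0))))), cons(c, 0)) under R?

s(cons(0, 0))

1. g(s(cons(0, g(g(c, cons(c, 0)), cons(0, cons(0, 0))))), cons(c, 0))  →  s(cons(0, g(g(c, cons(c, 0)), cons(0, cons(0, 0)))))   [R1 at ε]
2. s(cons(0, g(g(c, cons(c, 0)), cons(0, cons(0, 0)))))  →  s(cons(0, g(c, cons(0, cons(0, 0)))))   [R1 at 1.2.1]
3. s(cons(0, g(c, cons(0, cons(0, 0)))))  →  s(cons(0, 0))   [R4 at 1.2]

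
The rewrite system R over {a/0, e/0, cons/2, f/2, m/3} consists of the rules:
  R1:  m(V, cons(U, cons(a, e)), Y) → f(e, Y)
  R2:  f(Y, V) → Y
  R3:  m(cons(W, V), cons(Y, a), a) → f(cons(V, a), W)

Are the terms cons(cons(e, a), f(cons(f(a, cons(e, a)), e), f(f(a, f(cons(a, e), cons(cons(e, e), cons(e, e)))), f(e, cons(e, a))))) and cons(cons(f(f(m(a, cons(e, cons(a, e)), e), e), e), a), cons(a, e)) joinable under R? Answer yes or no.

yes — NF(t₁) = cons(cons(e, a), cons(a, e)), NF(t₂) = cons(cons(e, a), cons(a, e))

Reduce t₁ = cons(cons(e, a), f(cons(f(a, cons(e, a)), e), f(f(a, f(cons(a, e), cons(cons(e, e), cons(e, e)))), f(e, cons(e, a))))):
1. cons(cons(e, a), f(cons(f(a, cons(e, a)), e), f(f(a, f(cons(a, e), cons(cons(e, e), cons(e, e)))), f(e, cons(e, a)))))  →  cons(cons(e, a), cons(f(a, cons(e, a)), e))   [R2 at 2]
2. cons(cons(e, a), cons(f(a, cons(e, a)), e))  →  cons(cons(e, a), cons(a, e))   [R2 at 2.1]

Reduce t₂ = cons(cons(f(f(m(a, cons(e, cons(a, e)), e), e), e), a), cons(a, e)):
1. cons(cons(f(f(m(a, cons(e, cons(a, e)), e), e), e), a), cons(a, e))  →  cons(cons(f(m(a, cons(e, cons(a, e)), e), e), a), cons(a, e))   [R2 at 1.1]
2. cons(cons(f(m(a, cons(e, cons(a, e)), e), e), a), cons(a, e))  →  cons(cons(m(a, cons(e, cons(a, e)), e), a), cons(a, e))   [R2 at 1.1]
3. cons(cons(m(a, cons(e, cons(a, e)), e), a), cons(a, e))  →  cons(cons(f(e, e), a), cons(a, e))   [R1 at 1.1]
4. cons(cons(f(e, e), a), cons(a, e))  →  cons(cons(e, a), cons(a, e))   [R2 at 1.1]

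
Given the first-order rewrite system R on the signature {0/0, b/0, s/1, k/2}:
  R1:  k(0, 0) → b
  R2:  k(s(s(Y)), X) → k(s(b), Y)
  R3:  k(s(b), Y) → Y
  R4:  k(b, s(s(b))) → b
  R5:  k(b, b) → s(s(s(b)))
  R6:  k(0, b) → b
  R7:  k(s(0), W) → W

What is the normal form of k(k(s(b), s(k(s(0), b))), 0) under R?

1. k(k(s(b), s(k(s(0), b))), 0)  →  k(s(k(s(0), b)), 0)   [R3 at 1]
2. k(s(k(s(0), b)), 0)  →  k(s(b), 0)   [R7 at 1.1]
3. k(s(b), 0)  →  0   [R3 at ε]

0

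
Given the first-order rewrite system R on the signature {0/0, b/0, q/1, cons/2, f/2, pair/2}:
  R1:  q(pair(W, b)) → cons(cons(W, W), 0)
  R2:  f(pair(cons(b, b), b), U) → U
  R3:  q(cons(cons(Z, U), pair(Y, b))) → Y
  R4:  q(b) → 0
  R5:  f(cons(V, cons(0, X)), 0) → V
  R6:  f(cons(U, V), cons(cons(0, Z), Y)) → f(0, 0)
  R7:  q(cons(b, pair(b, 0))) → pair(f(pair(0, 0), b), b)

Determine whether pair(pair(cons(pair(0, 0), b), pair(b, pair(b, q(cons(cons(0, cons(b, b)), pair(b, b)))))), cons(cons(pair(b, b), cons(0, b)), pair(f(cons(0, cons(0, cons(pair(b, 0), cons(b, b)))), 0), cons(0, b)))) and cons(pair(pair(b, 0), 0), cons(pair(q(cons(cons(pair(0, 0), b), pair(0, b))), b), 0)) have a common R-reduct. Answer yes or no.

Reduce t₁ = pair(pair(cons(pair(0, 0), b), pair(b, pair(b, q(cons(cons(0, cons(b, b)), pair(b, b)))))), cons(cons(pair(b, b), cons(0, b)), pair(f(cons(0, cons(0, cons(pair(b, 0), cons(b, b)))), 0), cons(0, b)))):
1. pair(pair(cons(pair(0, 0), b), pair(b, pair(b, q(cons(cons(0, cons(b, b)), pair(b, b)))))), cons(cons(pair(b, b), cons(0, b)), pair(f(cons(0, cons(0, cons(pair(b, 0), cons(b, b)))), 0), cons(0, b))))  →  pair(pair(cons(pair(0, 0), b), pair(b, pair(b, b))), cons(cons(pair(b, b), cons(0, b)), pair(f(cons(0, cons(0, cons(pair(b, 0), cons(b, b)))), 0), cons(0, b))))   [R3 at 1.2.2.2]
2. pair(pair(cons(pair(0, 0), b), pair(b, pair(b, b))), cons(cons(pair(b, b), cons(0, b)), pair(f(cons(0, cons(0, cons(pair(b, 0), cons(b, b)))), 0), cons(0, b))))  →  pair(pair(cons(pair(0, 0), b), pair(b, pair(b, b))), cons(cons(pair(b, b), cons(0, b)), pair(0, cons(0, b))))   [R5 at 2.2.1]

Reduce t₂ = cons(pair(pair(b, 0), 0), cons(pair(q(cons(cons(pair(0, 0), b), pair(0, b))), b), 0)):
1. cons(pair(pair(b, 0), 0), cons(pair(q(cons(cons(pair(0, 0), b), pair(0, b))), b), 0))  →  cons(pair(pair(b, 0), 0), cons(pair(0, b), 0))   [R3 at 2.1.1]

no — NF(t₁) = pair(pair(cons(pair(0, 0), b), pair(b, pair(b, b))), cons(cons(pair(b, b), cons(0, b)), pair(0, cons(0, b)))), NF(t₂) = cons(pair(pair(b, 0), 0), cons(pair(0, b), 0))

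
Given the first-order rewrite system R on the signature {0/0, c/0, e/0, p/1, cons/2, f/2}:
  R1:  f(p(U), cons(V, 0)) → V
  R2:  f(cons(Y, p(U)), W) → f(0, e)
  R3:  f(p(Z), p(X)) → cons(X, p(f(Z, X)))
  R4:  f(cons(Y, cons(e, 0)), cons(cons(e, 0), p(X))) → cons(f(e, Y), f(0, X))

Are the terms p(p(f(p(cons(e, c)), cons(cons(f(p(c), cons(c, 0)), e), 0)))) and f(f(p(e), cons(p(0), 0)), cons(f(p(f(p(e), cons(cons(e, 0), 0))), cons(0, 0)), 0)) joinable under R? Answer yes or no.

no — NF(t₁) = p(p(cons(c, e))), NF(t₂) = 0

Reduce t₁ = p(p(f(p(cons(e, c)), cons(cons(f(p(c), cons(c, 0)), e), 0)))):
1. p(p(f(p(cons(e, c)), cons(cons(f(p(c), cons(c, 0)), e), 0))))  →  p(p(cons(f(p(c), cons(c, 0)), e)))   [R1 at 1.1]
2. p(p(cons(f(p(c), cons(c, 0)), e)))  →  p(p(cons(c, e)))   [R1 at 1.1.1]

Reduce t₂ = f(f(p(e), cons(p(0), 0)), cons(f(p(f(p(e), cons(cons(e, 0), 0))), cons(0, 0)), 0)):
1. f(f(p(e), cons(p(0), 0)), cons(f(p(f(p(e), cons(cons(e, 0), 0))), cons(0, 0)), 0))  →  f(p(0), cons(f(p(f(p(e), cons(cons(e, 0), 0))), cons(0, 0)), 0))   [R1 at 1]
2. f(p(0), cons(f(p(f(p(e), cons(cons(e, 0), 0))), cons(0, 0)), 0))  →  f(p(f(p(e), cons(cons(e, 0), 0))), cons(0, 0))   [R1 at ε]
3. f(p(f(p(e), cons(cons(e, 0), 0))), cons(0, 0))  →  0   [R1 at ε]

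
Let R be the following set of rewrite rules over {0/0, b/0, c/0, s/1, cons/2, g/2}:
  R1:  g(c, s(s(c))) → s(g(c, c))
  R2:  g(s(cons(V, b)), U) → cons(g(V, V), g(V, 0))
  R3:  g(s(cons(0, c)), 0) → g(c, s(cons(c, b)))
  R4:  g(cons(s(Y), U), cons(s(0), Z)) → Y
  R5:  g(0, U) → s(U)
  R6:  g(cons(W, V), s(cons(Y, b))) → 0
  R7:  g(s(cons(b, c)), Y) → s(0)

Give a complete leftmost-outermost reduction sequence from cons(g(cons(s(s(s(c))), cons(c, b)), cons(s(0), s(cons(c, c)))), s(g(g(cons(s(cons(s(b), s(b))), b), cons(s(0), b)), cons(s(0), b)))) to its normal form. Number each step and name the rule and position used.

1. cons(g(cons(s(s(s(c))), cons(c, b)), cons(s(0), s(cons(c, c)))), s(g(g(cons(s(cons(s(b), s(b))), b), cons(s(0), b)), cons(s(0), b))))  →  cons(s(s(c)), s(g(g(cons(s(cons(s(b), s(b))), b), cons(s(0), b)), cons(s(0), b))))   [R4 at 1]
2. cons(s(s(c)), s(g(g(cons(s(cons(s(b), s(b))), b), cons(s(0), b)), cons(s(0), b))))  →  cons(s(s(c)), s(g(cons(s(b), s(b)), cons(s(0), b))))   [R4 at 2.1.1]
3. cons(s(s(c)), s(g(cons(s(b), s(b)), cons(s(0), b))))  →  cons(s(s(c)), s(b))   [R4 at 2.1]

cons(s(s(c)), s(b))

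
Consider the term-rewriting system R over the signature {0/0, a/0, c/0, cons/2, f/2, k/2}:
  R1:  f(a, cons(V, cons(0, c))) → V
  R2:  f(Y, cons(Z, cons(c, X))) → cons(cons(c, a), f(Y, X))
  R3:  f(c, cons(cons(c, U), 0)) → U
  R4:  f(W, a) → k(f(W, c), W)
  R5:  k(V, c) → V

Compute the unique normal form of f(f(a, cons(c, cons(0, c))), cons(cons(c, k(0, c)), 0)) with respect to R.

1. f(f(a, cons(c, cons(0, c))), cons(cons(c, k(0, c)), 0))  →  f(c, cons(cons(c, k(0, c)), 0))   [R1 at 1]
2. f(c, cons(cons(c, k(0, c)), 0))  →  k(0, c)   [R3 at ε]
3. k(0, c)  →  0   [R5 at ε]

0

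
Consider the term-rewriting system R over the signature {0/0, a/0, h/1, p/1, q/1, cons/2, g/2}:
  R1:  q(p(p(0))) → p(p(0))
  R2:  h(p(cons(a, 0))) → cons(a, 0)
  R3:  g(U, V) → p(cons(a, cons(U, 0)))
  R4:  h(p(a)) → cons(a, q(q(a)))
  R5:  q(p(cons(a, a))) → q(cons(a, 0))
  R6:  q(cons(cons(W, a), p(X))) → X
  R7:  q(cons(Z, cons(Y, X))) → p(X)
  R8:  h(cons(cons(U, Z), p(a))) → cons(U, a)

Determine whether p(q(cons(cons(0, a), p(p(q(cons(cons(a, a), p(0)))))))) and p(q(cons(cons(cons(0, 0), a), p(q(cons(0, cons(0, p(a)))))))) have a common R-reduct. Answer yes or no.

no — NF(t₁) = p(p(0)), NF(t₂) = p(p(p(a)))

Reduce t₁ = p(q(cons(cons(0, a), p(p(q(cons(cons(a, a), p(0)))))))):
1. p(q(cons(cons(0, a), p(p(q(cons(cons(a, a), p(0))))))))  →  p(p(q(cons(cons(a, a), p(0)))))   [R6 at 1]
2. p(p(q(cons(cons(a, a), p(0)))))  →  p(p(0))   [R6 at 1.1]

Reduce t₂ = p(q(cons(cons(cons(0, 0), a), p(q(cons(0, cons(0, p(a)))))))):
1. p(q(cons(cons(cons(0, 0), a), p(q(cons(0, cons(0, p(a))))))))  →  p(q(cons(0, cons(0, p(a)))))   [R6 at 1]
2. p(q(cons(0, cons(0, p(a)))))  →  p(p(p(a)))   [R7 at 1]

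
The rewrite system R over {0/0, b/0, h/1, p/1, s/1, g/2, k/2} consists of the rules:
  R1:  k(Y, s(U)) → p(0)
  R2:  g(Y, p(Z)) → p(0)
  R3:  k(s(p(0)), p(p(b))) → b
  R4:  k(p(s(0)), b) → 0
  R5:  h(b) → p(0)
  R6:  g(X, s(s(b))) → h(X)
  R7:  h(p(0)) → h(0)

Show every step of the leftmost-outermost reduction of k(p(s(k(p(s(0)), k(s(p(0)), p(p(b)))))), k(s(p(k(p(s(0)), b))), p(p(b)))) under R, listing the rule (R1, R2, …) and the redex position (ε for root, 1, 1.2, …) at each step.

1. k(p(s(k(p(s(0)), k(s(p(0)), p(p(b)))))), k(s(p(k(p(s(0)), b))), p(p(b))))  →  k(p(s(k(p(s(0)), b))), k(s(p(k(p(s(0)), b))), p(p(b))))   [R3 at 1.1.1.2]
2. k(p(s(k(p(s(0)), b))), k(s(p(k(p(s(0)), b))), p(p(b))))  →  k(p(s(0)), k(s(p(k(p(s(0)), b))), p(p(b))))   [R4 at 1.1.1]
3. k(p(s(0)), k(s(p(k(p(s(0)), b))), p(p(b))))  →  k(p(s(0)), k(s(p(0)), p(p(b))))   [R4 at 2.1.1.1]
4. k(p(s(0)), k(s(p(0)), p(p(b))))  →  k(p(s(0)), b)   [R3 at 2]
5. k(p(s(0)), b)  →  0   [R4 at ε]

0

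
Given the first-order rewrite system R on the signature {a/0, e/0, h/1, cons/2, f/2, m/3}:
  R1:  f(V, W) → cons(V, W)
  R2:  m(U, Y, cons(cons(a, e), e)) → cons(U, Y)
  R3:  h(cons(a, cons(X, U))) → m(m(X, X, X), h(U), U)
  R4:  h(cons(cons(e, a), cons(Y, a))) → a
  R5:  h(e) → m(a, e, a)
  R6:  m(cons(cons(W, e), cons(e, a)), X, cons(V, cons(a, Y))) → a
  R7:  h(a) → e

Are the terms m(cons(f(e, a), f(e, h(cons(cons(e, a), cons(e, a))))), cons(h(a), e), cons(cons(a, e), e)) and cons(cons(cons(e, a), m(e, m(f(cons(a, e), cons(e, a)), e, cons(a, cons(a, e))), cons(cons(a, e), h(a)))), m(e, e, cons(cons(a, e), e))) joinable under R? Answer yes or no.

Reduce t₁ = m(cons(f(e, a), f(e, h(cons(cons(e, a), cons(e, a))))), cons(h(a), e), cons(cons(a, e), e)):
1. m(cons(f(e, a), f(e, h(cons(cons(e, a), cons(e, a))))), cons(h(a), e), cons(cons(a, e), e))  →  cons(cons(f(e, a), f(e, h(cons(cons(e, a), cons(e, a))))), cons(h(a), e))   [R2 at ε]
2. cons(cons(f(e, a), f(e, h(cons(cons(e, a), cons(e, a))))), cons(h(a), e))  →  cons(cons(cons(e, a), f(e, h(cons(cons(e, a), cons(e, a))))), cons(h(a), e))   [R1 at 1.1]
3. cons(cons(cons(e, a), f(e, h(cons(cons(e, a), cons(e, a))))), cons(h(a), e))  →  cons(cons(cons(e, a), cons(e, h(cons(cons(e, a), cons(e, a))))), cons(h(a), e))   [R1 at 1.2]
4. cons(cons(cons(e, a), cons(e, h(cons(cons(e, a), cons(e, a))))), cons(h(a), e))  →  cons(cons(cons(e, a), cons(e, a)), cons(h(a), e))   [R4 at 1.2.2]
5. cons(cons(cons(e, a), cons(e, a)), cons(h(a), e))  →  cons(cons(cons(e, a), cons(e, a)), cons(e, e))   [R7 at 2.1]

Reduce t₂ = cons(cons(cons(e, a), m(e, m(f(cons(a, e), cons(e, a)), e, cons(a, cons(a, e))), cons(cons(a, e), h(a)))), m(e, e, cons(cons(a, e), e))):
1. cons(cons(cons(e, a), m(e, m(f(cons(a, e), cons(e, a)), e, cons(a, cons(a, e))), cons(cons(a, e), h(a)))), m(e, e, cons(cons(a, e), e)))  →  cons(cons(cons(e, a), m(e, m(cons(cons(a, e), cons(e, a)), e, cons(a, cons(a, e))), cons(cons(a, e), h(a)))), m(e, e, cons(cons(a, e), e)))   [R1 at 1.2.2.1]
2. cons(cons(cons(e, a), m(e, m(cons(cons(a, e), cons(e, a)), e, cons(a, cons(a, e))), cons(cons(a, e), h(a)))), m(e, e, cons(cons(a, e), e)))  →  cons(cons(cons(e, a), m(e, a, cons(cons(a, e), h(a)))), m(e, e, cons(cons(a, e), e)))   [R6 at 1.2.2]
3. cons(cons(cons(e, a), m(e, a, cons(cons(a, e), h(a)))), m(e, e, cons(cons(a, e), e)))  →  cons(cons(cons(e, a), m(e, a, cons(cons(a, e), e))), m(e, e, cons(cons(a, e), e)))   [R7 at 1.2.3.2]
4. cons(cons(cons(e, a), m(e, a, cons(cons(a, e), e))), m(e, e, cons(cons(a, e), e)))  →  cons(cons(cons(e, a), cons(e, a)), m(e, e, cons(cons(a, e), e)))   [R2 at 1.2]
5. cons(cons(cons(e, a), cons(e, a)), m(e, e, cons(cons(a, e), e)))  →  cons(cons(cons(e, a), cons(e, a)), cons(e, e))   [R2 at 2]

yes — NF(t₁) = cons(cons(cons(e, a), cons(e, a)), cons(e, e)), NF(t₂) = cons(cons(cons(e, a), cons(e, a)), cons(e, e))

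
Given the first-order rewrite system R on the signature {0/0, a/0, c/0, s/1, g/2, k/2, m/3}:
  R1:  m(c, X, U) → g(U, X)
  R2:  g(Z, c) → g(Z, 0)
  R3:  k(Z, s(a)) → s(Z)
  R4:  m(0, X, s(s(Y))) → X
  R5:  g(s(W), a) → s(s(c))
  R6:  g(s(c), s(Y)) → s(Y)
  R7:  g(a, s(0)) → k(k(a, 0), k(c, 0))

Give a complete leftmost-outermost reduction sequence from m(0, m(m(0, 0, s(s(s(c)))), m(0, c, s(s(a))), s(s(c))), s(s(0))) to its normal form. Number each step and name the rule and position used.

1. m(0, m(m(0, 0, s(s(s(c)))), m(0, c, s(s(a))), s(s(c))), s(s(0)))  →  m(m(0, 0, s(s(s(c)))), m(0, c, s(s(a))), s(s(c)))   [R4 at ε]
2. m(m(0, 0, s(s(s(c)))), m(0, c, s(s(a))), s(s(c)))  →  m(0, m(0, c, s(s(a))), s(s(c)))   [R4 at 1]
3. m(0, m(0, c, s(s(a))), s(s(c)))  →  m(0, c, s(s(a)))   [R4 at ε]
4. m(0, c, s(s(a)))  →  c   [R4 at ε]

c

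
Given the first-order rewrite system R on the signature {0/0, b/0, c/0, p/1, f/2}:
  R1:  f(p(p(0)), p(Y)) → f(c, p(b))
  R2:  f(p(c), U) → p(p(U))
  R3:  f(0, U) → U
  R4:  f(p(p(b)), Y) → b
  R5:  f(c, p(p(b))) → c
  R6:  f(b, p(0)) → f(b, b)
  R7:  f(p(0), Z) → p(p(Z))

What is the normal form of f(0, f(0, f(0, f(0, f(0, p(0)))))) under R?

1. f(0, f(0, f(0, f(0, f(0, p(0))))))  →  f(0, f(0, f(0, f(0, p(0)))))   [R3 at ε]
2. f(0, f(0, f(0, f(0, p(0)))))  →  f(0, f(0, f(0, p(0))))   [R3 at ε]
3. f(0, f(0, f(0, p(0))))  →  f(0, f(0, p(0)))   [R3 at ε]
4. f(0, f(0, p(0)))  →  f(0, p(0))   [R3 at ε]
5. f(0, p(0))  →  p(0)   [R3 at ε]

p(0)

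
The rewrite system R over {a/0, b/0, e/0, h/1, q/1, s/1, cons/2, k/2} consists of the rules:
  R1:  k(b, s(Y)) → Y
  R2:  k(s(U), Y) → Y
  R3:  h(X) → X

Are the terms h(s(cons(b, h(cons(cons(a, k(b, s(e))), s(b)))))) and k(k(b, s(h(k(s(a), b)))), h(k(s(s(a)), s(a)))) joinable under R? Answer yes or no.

no — NF(t₁) = s(cons(b, cons(cons(a, e), s(b)))), NF(t₂) = a

Reduce t₁ = h(s(cons(b, h(cons(cons(a, k(b, s(e))), s(b)))))):
1. h(s(cons(b, h(cons(cons(a, k(b, s(e))), s(b))))))  →  s(cons(b, h(cons(cons(a, k(b, s(e))), s(b)))))   [R3 at ε]
2. s(cons(b, h(cons(cons(a, k(b, s(e))), s(b)))))  →  s(cons(b, cons(cons(a, k(b, s(e))), s(b))))   [R3 at 1.2]
3. s(cons(b, cons(cons(a, k(b, s(e))), s(b))))  →  s(cons(b, cons(cons(a, e), s(b))))   [R1 at 1.2.1.2]

Reduce t₂ = k(k(b, s(h(k(s(a), b)))), h(k(s(s(a)), s(a)))):
1. k(k(b, s(h(k(s(a), b)))), h(k(s(s(a)), s(a))))  →  k(h(k(s(a), b)), h(k(s(s(a)), s(a))))   [R1 at 1]
2. k(h(k(s(a), b)), h(k(s(s(a)), s(a))))  →  k(k(s(a), b), h(k(s(s(a)), s(a))))   [R3 at 1]
3. k(k(s(a), b), h(k(s(s(a)), s(a))))  →  k(b, h(k(s(s(a)), s(a))))   [R2 at 1]
4. k(b, h(k(s(s(a)), s(a))))  →  k(b, k(s(s(a)), s(a)))   [R3 at 2]
5. k(b, k(s(s(a)), s(a)))  →  k(b, s(a))   [R2 at 2]
6. k(b, s(a))  →  a   [R1 at ε]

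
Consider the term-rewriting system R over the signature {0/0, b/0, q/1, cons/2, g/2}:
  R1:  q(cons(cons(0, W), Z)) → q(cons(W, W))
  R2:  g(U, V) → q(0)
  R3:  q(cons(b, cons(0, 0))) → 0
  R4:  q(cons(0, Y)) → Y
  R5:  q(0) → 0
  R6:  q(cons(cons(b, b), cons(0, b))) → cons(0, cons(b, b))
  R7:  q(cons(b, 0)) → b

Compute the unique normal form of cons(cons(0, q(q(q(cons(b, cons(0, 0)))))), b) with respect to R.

1. cons(cons(0, q(q(q(cons(b, cons(0, 0)))))), b)  →  cons(cons(0, q(q(0))), b)   [R3 at 1.2.1.1]
2. cons(cons(0, q(q(0))), b)  →  cons(cons(0, q(0)), b)   [R5 at 1.2.1]
3. cons(cons(0, q(0)), b)  →  cons(cons(0, 0), b)   [R5 at 1.2]

cons(cons(0, 0), b)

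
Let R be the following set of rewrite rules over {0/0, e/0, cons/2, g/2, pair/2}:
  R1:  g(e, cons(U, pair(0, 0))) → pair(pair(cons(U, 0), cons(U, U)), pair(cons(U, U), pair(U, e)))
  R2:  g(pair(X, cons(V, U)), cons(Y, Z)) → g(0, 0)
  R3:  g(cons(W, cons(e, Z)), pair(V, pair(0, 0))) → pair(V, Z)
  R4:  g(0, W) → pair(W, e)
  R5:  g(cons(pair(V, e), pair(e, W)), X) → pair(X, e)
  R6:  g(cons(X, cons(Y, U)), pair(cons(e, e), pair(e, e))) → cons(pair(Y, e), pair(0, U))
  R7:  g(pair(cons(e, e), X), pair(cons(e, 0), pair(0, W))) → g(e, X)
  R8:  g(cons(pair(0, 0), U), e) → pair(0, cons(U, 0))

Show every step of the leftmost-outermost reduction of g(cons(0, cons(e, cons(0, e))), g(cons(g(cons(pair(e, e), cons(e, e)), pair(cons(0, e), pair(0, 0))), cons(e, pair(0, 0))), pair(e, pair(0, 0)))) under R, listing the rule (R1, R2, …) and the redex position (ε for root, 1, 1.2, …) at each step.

pair(e, cons(0, e))

1. g(cons(0, cons(e, cons(0, e))), g(cons(g(cons(pair(e, e), cons(e, e)), pair(cons(0, e), pair(0, 0))), cons(e, pair(0, 0))), pair(e, pair(0, 0))))  →  g(cons(0, cons(e, cons(0, e))), pair(e, pair(0, 0)))   [R3 at 2]
2. g(cons(0, cons(e, cons(0, e))), pair(e, pair(0, 0)))  →  pair(e, cons(0, e))   [R3 at ε]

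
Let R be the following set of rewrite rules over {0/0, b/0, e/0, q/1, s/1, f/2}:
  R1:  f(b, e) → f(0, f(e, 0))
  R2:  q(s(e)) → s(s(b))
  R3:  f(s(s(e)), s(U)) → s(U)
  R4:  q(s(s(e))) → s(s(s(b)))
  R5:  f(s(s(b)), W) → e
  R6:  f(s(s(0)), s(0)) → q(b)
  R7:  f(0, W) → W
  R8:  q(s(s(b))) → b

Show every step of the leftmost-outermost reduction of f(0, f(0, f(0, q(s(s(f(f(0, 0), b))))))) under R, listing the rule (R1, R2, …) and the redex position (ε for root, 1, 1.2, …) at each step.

1. f(0, f(0, f(0, q(s(s(f(f(0, 0), b)))))))  →  f(0, f(0, q(s(s(f(f(0, 0), b))))))   [R7 at ε]
2. f(0, f(0, q(s(s(f(f(0, 0), b))))))  →  f(0, q(s(s(f(f(0, 0), b)))))   [R7 at ε]
3. f(0, q(s(s(f(f(0, 0), b)))))  →  q(s(s(f(f(0, 0), b))))   [R7 at ε]
4. q(s(s(f(f(0, 0), b))))  →  q(s(s(f(0, b))))   [R7 at 1.1.1.1]
5. q(s(s(f(0, b))))  →  q(s(s(b)))   [R7 at 1.1.1]
6. q(s(s(b)))  →  b   [R8 at ε]

b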